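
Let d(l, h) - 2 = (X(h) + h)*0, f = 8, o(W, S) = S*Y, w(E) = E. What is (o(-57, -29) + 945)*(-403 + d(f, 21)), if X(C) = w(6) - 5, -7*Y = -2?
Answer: -2629357/7 ≈ -3.7562e+5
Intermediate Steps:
Y = 2/7 (Y = -⅐*(-2) = 2/7 ≈ 0.28571)
X(C) = 1 (X(C) = 6 - 5 = 1)
o(W, S) = 2*S/7 (o(W, S) = S*(2/7) = 2*S/7)
d(l, h) = 2 (d(l, h) = 2 + (1 + h)*0 = 2 + 0 = 2)
(o(-57, -29) + 945)*(-403 + d(f, 21)) = ((2/7)*(-29) + 945)*(-403 + 2) = (-58/7 + 945)*(-401) = (6557/7)*(-401) = -2629357/7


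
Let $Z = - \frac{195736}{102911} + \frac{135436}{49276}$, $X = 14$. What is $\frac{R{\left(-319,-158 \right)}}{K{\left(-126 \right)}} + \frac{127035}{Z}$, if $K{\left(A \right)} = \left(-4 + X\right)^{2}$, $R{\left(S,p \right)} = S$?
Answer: $\frac{3220930909651693}{21463835300} \approx 1.5006 \cdot 10^{5}$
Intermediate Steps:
$Z = \frac{1073191765}{1267760609}$ ($Z = \left(-195736\right) \frac{1}{102911} + 135436 \cdot \frac{1}{49276} = - \frac{195736}{102911} + \frac{33859}{12319} = \frac{1073191765}{1267760609} \approx 0.84653$)
$K{\left(A \right)} = 100$ ($K{\left(A \right)} = \left(-4 + 14\right)^{2} = 10^{2} = 100$)
$\frac{R{\left(-319,-158 \right)}}{K{\left(-126 \right)}} + \frac{127035}{Z} = - \frac{319}{100} + \frac{127035}{\frac{1073191765}{1267760609}} = \left(-319\right) \frac{1}{100} + 127035 \cdot \frac{1267760609}{1073191765} = - \frac{319}{100} + \frac{32209993792863}{214638353} = \frac{3220930909651693}{21463835300}$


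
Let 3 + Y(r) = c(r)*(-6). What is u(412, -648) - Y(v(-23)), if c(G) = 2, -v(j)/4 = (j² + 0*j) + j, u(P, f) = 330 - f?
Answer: 993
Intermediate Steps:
v(j) = -4*j - 4*j² (v(j) = -4*((j² + 0*j) + j) = -4*((j² + 0) + j) = -4*(j² + j) = -4*(j + j²) = -4*j - 4*j²)
Y(r) = -15 (Y(r) = -3 + 2*(-6) = -3 - 12 = -15)
u(412, -648) - Y(v(-23)) = (330 - 1*(-648)) - 1*(-15) = (330 + 648) + 15 = 978 + 15 = 993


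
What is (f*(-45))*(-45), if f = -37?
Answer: -74925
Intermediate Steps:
(f*(-45))*(-45) = -37*(-45)*(-45) = 1665*(-45) = -74925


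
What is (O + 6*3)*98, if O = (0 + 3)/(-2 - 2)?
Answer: 3381/2 ≈ 1690.5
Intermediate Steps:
O = -¾ (O = 3/(-4) = 3*(-¼) = -¾ ≈ -0.75000)
(O + 6*3)*98 = (-¾ + 6*3)*98 = (-¾ + 18)*98 = (69/4)*98 = 3381/2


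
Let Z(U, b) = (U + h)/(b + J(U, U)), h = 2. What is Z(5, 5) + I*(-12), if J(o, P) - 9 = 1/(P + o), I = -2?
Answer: 3454/141 ≈ 24.496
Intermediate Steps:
J(o, P) = 9 + 1/(P + o)
Z(U, b) = (2 + U)/(b + (1 + 18*U)/(2*U)) (Z(U, b) = (U + 2)/(b + (1 + 9*U + 9*U)/(U + U)) = (2 + U)/(b + (1 + 18*U)/((2*U))) = (2 + U)/(b + (1/(2*U))*(1 + 18*U)) = (2 + U)/(b + (1 + 18*U)/(2*U)))
Z(5, 5) + I*(-12) = 2*5*(2 + 5)/(1 + 18*5 + 2*5*5) - 2*(-12) = 2*5*7/(1 + 90 + 50) + 24 = 2*5*7/141 + 24 = 2*5*(1/141)*7 + 24 = 70/141 + 24 = 3454/141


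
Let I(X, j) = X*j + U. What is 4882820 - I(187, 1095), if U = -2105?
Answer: 4680160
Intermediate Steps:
I(X, j) = -2105 + X*j (I(X, j) = X*j - 2105 = -2105 + X*j)
4882820 - I(187, 1095) = 4882820 - (-2105 + 187*1095) = 4882820 - (-2105 + 204765) = 4882820 - 1*202660 = 4882820 - 202660 = 4680160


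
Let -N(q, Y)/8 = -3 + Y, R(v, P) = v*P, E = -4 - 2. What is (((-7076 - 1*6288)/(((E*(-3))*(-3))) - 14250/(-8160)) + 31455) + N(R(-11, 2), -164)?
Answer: 242647433/7344 ≈ 33040.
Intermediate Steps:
E = -6
R(v, P) = P*v
N(q, Y) = 24 - 8*Y (N(q, Y) = -8*(-3 + Y) = 24 - 8*Y)
(((-7076 - 1*6288)/(((E*(-3))*(-3))) - 14250/(-8160)) + 31455) + N(R(-11, 2), -164) = (((-7076 - 1*6288)/((-6*(-3)*(-3))) - 14250/(-8160)) + 31455) + (24 - 8*(-164)) = (((-7076 - 6288)/((18*(-3))) - 14250*(-1/8160)) + 31455) + (24 + 1312) = ((-13364/(-54) + 475/272) + 31455) + 1336 = ((-13364*(-1/54) + 475/272) + 31455) + 1336 = ((6682/27 + 475/272) + 31455) + 1336 = (1830329/7344 + 31455) + 1336 = 232835849/7344 + 1336 = 242647433/7344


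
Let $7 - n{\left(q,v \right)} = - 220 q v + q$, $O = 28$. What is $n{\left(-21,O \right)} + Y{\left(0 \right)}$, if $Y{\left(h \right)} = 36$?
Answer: $-129296$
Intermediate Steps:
$n{\left(q,v \right)} = 7 - q + 220 q v$ ($n{\left(q,v \right)} = 7 - \left(- 220 q v + q\right) = 7 - \left(q - 220 q v\right) = 7 + \left(- q + 220 q v\right) = 7 - q + 220 q v$)
$n{\left(-21,O \right)} + Y{\left(0 \right)} = \left(7 - -21 + 220 \left(-21\right) 28\right) + 36 = \left(7 + 21 - 129360\right) + 36 = -129332 + 36 = -129296$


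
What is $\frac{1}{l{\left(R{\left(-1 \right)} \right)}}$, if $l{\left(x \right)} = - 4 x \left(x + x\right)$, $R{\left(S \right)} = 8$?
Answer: $- \frac{1}{512} \approx -0.0019531$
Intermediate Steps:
$l{\left(x \right)} = - 8 x^{2}$ ($l{\left(x \right)} = - 4 x 2 x = - 8 x^{2}$)
$\frac{1}{l{\left(R{\left(-1 \right)} \right)}} = \frac{1}{\left(-8\right) 8^{2}} = \frac{1}{\left(-8\right) 64} = \frac{1}{-512} = - \frac{1}{512}$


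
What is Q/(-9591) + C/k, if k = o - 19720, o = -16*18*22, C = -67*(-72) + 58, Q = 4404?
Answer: -26928981/41650516 ≈ -0.64655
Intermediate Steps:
C = 4882 (C = 4824 + 58 = 4882)
o = -6336 (o = -288*22 = -6336)
k = -26056 (k = -6336 - 19720 = -26056)
Q/(-9591) + C/k = 4404/(-9591) + 4882/(-26056) = 4404*(-1/9591) + 4882*(-1/26056) = -1468/3197 - 2441/13028 = -26928981/41650516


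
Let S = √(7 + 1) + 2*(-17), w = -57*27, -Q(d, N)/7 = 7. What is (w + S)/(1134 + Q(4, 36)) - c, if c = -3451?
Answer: 3742762/1085 + 2*√2/1085 ≈ 3449.6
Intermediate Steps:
Q(d, N) = -49 (Q(d, N) = -7*7 = -49)
w = -1539
S = -34 + 2*√2 (S = √8 - 34 = 2*√2 - 34 = -34 + 2*√2 ≈ -31.172)
(w + S)/(1134 + Q(4, 36)) - c = (-1539 + (-34 + 2*√2))/(1134 - 49) - 1*(-3451) = (-1573 + 2*√2)/1085 + 3451 = (-1573 + 2*√2)*(1/1085) + 3451 = (-1573/1085 + 2*√2/1085) + 3451 = 3742762/1085 + 2*√2/1085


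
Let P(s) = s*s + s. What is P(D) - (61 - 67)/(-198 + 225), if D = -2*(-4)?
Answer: 650/9 ≈ 72.222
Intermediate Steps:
D = 8
P(s) = s + s² (P(s) = s² + s = s + s²)
P(D) - (61 - 67)/(-198 + 225) = 8*(1 + 8) - (61 - 67)/(-198 + 225) = 8*9 - (-6)/27 = 72 - (-6)/27 = 72 - 1*(-2/9) = 72 + 2/9 = 650/9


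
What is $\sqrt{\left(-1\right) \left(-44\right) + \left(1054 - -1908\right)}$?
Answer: $3 \sqrt{334} \approx 54.827$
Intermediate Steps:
$\sqrt{\left(-1\right) \left(-44\right) + \left(1054 - -1908\right)} = \sqrt{44 + \left(1054 + 1908\right)} = \sqrt{44 + 2962} = \sqrt{3006} = 3 \sqrt{334}$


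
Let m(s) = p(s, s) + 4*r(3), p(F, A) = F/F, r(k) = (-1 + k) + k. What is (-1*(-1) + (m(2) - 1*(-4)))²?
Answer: 676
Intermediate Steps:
r(k) = -1 + 2*k
p(F, A) = 1
m(s) = 21 (m(s) = 1 + 4*(-1 + 2*3) = 1 + 4*(-1 + 6) = 1 + 4*5 = 1 + 20 = 21)
(-1*(-1) + (m(2) - 1*(-4)))² = (-1*(-1) + (21 - 1*(-4)))² = (1 + (21 + 4))² = (1 + 25)² = 26² = 676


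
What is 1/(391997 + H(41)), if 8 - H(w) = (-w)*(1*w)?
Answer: 1/393686 ≈ 2.5401e-6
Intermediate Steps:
H(w) = 8 + w**2 (H(w) = 8 - (-w)*1*w = 8 - (-w)*w = 8 - (-1)*w**2 = 8 + w**2)
1/(391997 + H(41)) = 1/(391997 + (8 + 41**2)) = 1/(391997 + (8 + 1681)) = 1/(391997 + 1689) = 1/393686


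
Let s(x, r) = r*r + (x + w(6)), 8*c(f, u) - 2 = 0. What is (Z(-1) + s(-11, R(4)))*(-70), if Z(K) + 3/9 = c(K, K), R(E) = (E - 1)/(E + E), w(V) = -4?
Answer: 100415/96 ≈ 1046.0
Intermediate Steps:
c(f, u) = 1/4 (c(f, u) = 1/4 + (1/8)*0 = 1/4 + 0 = 1/4)
R(E) = (-1 + E)/(2*E) (R(E) = (-1 + E)/((2*E)) = (-1 + E)*(1/(2*E)) = (-1 + E)/(2*E))
Z(K) = -1/12 (Z(K) = -1/3 + 1/4 = -1/12)
s(x, r) = -4 + x + r**2 (s(x, r) = r*r + (x - 4) = r**2 + (-4 + x) = -4 + x + r**2)
(Z(-1) + s(-11, R(4)))*(-70) = (-1/12 + (-4 - 11 + ((1/2)*(-1 + 4)/4)**2))*(-70) = (-1/12 + (-4 - 11 + ((1/2)*(1/4)*3)**2))*(-70) = (-1/12 + (-4 - 11 + (3/8)**2))*(-70) = (-1/12 + (-4 - 11 + 9/64))*(-70) = (-1/12 - 951/64)*(-70) = -2869/192*(-70) = 100415/96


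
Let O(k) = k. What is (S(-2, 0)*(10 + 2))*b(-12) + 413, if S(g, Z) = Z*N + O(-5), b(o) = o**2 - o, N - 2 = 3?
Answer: -8947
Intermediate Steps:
N = 5 (N = 2 + 3 = 5)
S(g, Z) = -5 + 5*Z (S(g, Z) = Z*5 - 5 = 5*Z - 5 = -5 + 5*Z)
(S(-2, 0)*(10 + 2))*b(-12) + 413 = ((-5 + 5*0)*(10 + 2))*(-12*(-1 - 12)) + 413 = ((-5 + 0)*12)*(-12*(-13)) + 413 = -5*12*156 + 413 = -60*156 + 413 = -9360 + 413 = -8947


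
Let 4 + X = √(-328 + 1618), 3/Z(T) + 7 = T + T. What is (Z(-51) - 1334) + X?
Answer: -145845/109 + √1290 ≈ -1302.1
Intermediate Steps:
Z(T) = 3/(-7 + 2*T) (Z(T) = 3/(-7 + (T + T)) = 3/(-7 + 2*T))
X = -4 + √1290 (X = -4 + √(-328 + 1618) = -4 + √1290 ≈ 31.917)
(Z(-51) - 1334) + X = (3/(-7 + 2*(-51)) - 1334) + (-4 + √1290) = (3/(-7 - 102) - 1334) + (-4 + √1290) = (3/(-109) - 1334) + (-4 + √1290) = (3*(-1/109) - 1334) + (-4 + √1290) = (-3/109 - 1334) + (-4 + √1290) = -145409/109 + (-4 + √1290) = -145845/109 + √1290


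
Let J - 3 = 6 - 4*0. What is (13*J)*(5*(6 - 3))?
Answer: 1755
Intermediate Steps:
J = 9 (J = 3 + (6 - 4*0) = 3 + (6 + 0) = 3 + 6 = 9)
(13*J)*(5*(6 - 3)) = (13*9)*(5*(6 - 3)) = 117*(5*3) = 117*15 = 1755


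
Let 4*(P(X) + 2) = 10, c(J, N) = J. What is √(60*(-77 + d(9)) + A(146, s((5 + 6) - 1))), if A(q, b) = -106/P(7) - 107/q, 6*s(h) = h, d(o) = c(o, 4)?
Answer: I*√91503894/146 ≈ 65.519*I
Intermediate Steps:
P(X) = ½ (P(X) = -2 + (¼)*10 = -2 + 5/2 = ½)
d(o) = o
s(h) = h/6
A(q, b) = -212 - 107/q (A(q, b) = -106/½ - 107/q = -106*2 - 107/q = -212 - 107/q)
√(60*(-77 + d(9)) + A(146, s((5 + 6) - 1))) = √(60*(-77 + 9) + (-212 - 107/146)) = √(60*(-68) + (-212 - 107*1/146)) = √(-4080 + (-212 - 107/146)) = √(-4080 - 31059/146) = √(-626739/146) = I*√91503894/146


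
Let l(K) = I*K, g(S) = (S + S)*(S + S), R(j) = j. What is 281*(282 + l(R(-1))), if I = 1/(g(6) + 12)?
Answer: 12361471/156 ≈ 79240.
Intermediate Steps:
g(S) = 4*S² (g(S) = (2*S)*(2*S) = 4*S²)
I = 1/156 (I = 1/(4*6² + 12) = 1/(4*36 + 12) = 1/(144 + 12) = 1/156 ≈ 0.0064103)
l(K) = K/156
281*(282 + l(R(-1))) = 281*(282 + (1/156)*(-1)) = 281*(282 - 1/156) = 281*(43991/156) = 12361471/156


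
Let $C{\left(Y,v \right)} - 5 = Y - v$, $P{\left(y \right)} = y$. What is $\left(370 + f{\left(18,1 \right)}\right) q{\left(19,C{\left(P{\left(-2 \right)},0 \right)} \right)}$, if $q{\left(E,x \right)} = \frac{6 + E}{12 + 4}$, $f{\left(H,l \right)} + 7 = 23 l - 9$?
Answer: $\frac{9425}{16} \approx 589.06$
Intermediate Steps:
$f{\left(H,l \right)} = -16 + 23 l$ ($f{\left(H,l \right)} = -7 + \left(23 l - 9\right) = -7 + \left(-9 + 23 l\right) = -16 + 23 l$)
$C{\left(Y,v \right)} = 5 + Y - v$ ($C{\left(Y,v \right)} = 5 + \left(Y - v\right) = 5 + Y - v$)
$q{\left(E,x \right)} = \frac{3}{8} + \frac{E}{16}$ ($q{\left(E,x \right)} = \frac{6 + E}{16} = \left(6 + E\right) \frac{1}{16} = \frac{3}{8} + \frac{E}{16}$)
$\left(370 + f{\left(18,1 \right)}\right) q{\left(19,C{\left(P{\left(-2 \right)},0 \right)} \right)} = \left(370 + \left(-16 + 23 \cdot 1\right)\right) \left(\frac{3}{8} + \frac{1}{16} \cdot 19\right) = \left(370 + \left(-16 + 23\right)\right) \left(\frac{3}{8} + \frac{19}{16}\right) = \left(370 + 7\right) \frac{25}{16} = 377 \cdot \frac{25}{16} = \frac{9425}{16}$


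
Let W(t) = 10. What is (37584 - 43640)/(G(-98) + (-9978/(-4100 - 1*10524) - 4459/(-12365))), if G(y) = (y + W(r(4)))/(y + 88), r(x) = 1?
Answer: -547540401280/889926537 ≈ -615.26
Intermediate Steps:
G(y) = (10 + y)/(88 + y) (G(y) = (y + 10)/(y + 88) = (10 + y)/(88 + y))
(37584 - 43640)/(G(-98) + (-9978/(-4100 - 1*10524) - 4459/(-12365))) = (37584 - 43640)/((10 - 98)/(88 - 98) + (-9978/(-4100 - 1*10524) - 4459/(-12365))) = -6056/(-88/(-10) + (-9978/(-4100 - 10524) - 4459*(-1/12365))) = -6056/(-⅒*(-88) + (-9978/(-14624) + 4459/12365)) = -6056/(44/5 + (-9978*(-1/14624) + 4459/12365)) = -6056/(44/5 + (4989/7312 + 4459/12365)) = -6056/(44/5 + 94293193/90412880) = -6056/889926537/90412880 = -6056*90412880/889926537 = -547540401280/889926537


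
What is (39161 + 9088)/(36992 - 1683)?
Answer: 48249/35309 ≈ 1.3665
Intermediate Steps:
(39161 + 9088)/(36992 - 1683) = 48249/35309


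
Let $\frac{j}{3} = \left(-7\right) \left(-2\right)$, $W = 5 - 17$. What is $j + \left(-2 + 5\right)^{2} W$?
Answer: $-66$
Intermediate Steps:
$W = -12$ ($W = 5 - 17 = -12$)
$j = 42$ ($j = 3 \left(\left(-7\right) \left(-2\right)\right) = 3 \cdot 14 = 42$)
$j + \left(-2 + 5\right)^{2} W = 42 + \left(-2 + 5\right)^{2} \left(-12\right) = 42 + 3^{2} \left(-12\right) = 42 + 9 \left(-12\right) = 42 - 108 = -66$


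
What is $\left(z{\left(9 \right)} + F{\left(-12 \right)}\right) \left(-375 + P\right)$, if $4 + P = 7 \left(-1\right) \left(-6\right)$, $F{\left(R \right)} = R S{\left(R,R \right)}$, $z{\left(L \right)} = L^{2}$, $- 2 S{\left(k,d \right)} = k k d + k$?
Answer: $3490983$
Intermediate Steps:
$S{\left(k,d \right)} = - \frac{k}{2} - \frac{d k^{2}}{2}$ ($S{\left(k,d \right)} = - \frac{k k d + k}{2} = - \frac{k^{2} d + k}{2} = - \frac{d k^{2} + k}{2} = - \frac{k + d k^{2}}{2} = - \frac{k}{2} - \frac{d k^{2}}{2}$)
$F{\left(R \right)} = - \frac{R^{2} \left(1 + R^{2}\right)}{2}$ ($F{\left(R \right)} = R \left(- \frac{R \left(1 + R R\right)}{2}\right) = R \left(- \frac{R \left(1 + R^{2}\right)}{2}\right) = - \frac{R^{2} \left(1 + R^{2}\right)}{2}$)
$P = 38$ ($P = -4 + 7 \left(-1\right) \left(-6\right) = -4 - -42 = -4 + 42 = 38$)
$\left(z{\left(9 \right)} + F{\left(-12 \right)}\right) \left(-375 + P\right) = \left(9^{2} + \frac{\left(-12\right)^{2} \left(-1 - \left(-12\right)^{2}\right)}{2}\right) \left(-375 + 38\right) = \left(81 + \frac{1}{2} \cdot 144 \left(-1 - 144\right)\right) \left(-337\right) = \left(81 + \frac{1}{2} \cdot 144 \left(-145\right)\right) \left(-337\right) = \left(81 - 10440\right) \left(-337\right) = \left(-10359\right) \left(-337\right) = 3490983$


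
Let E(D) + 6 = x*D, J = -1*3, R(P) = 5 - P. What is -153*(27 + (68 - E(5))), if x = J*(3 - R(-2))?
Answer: -6273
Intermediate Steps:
J = -3
x = 12 (x = -3*(3 - (5 - 1*(-2))) = -3*(3 - (5 + 2)) = -3*(3 - 1*7) = -3*(3 - 7) = -3*(-4) = 12)
E(D) = -6 + 12*D
-153*(27 + (68 - E(5))) = -153*(27 + (68 - (-6 + 12*5))) = -153*(27 + (68 - (-6 + 60))) = -153*(27 + (68 - 1*54)) = -153*(27 + (68 - 54)) = -153*(27 + 14) = -153*41 = -6273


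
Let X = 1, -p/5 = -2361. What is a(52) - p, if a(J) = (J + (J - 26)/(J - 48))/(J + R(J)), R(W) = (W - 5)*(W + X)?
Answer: -60040113/5086 ≈ -11805.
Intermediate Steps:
p = 11805 (p = -5*(-2361) = 11805)
R(W) = (1 + W)*(-5 + W) (R(W) = (W - 5)*(W + 1) = (-5 + W)*(1 + W) = (1 + W)*(-5 + W))
a(J) = (J + (-26 + J)/(-48 + J))/(-5 + J² - 3*J) (a(J) = (J + (J - 26)/(J - 48))/(J + (-5 + J² - 4*J)) = (J + (-26 + J)/(-48 + J))/(-5 + J² - 3*J))
a(52) - p = (-26 + 52² - 47*52)/(240 + 52³ - 51*52² + 139*52) - 1*11805 = (-26 + 2704 - 2444)/(240 + 140608 - 51*2704 + 7228) - 11805 = 234/(240 + 140608 - 137904 + 7228) - 11805 = 234/10172 - 11805 = (1/10172)*234 - 11805 = 117/5086 - 11805 = -60040113/5086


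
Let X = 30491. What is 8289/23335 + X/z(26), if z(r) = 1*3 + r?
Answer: 711747866/676715 ≈ 1051.8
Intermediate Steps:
z(r) = 3 + r
8289/23335 + X/z(26) = 8289/23335 + 30491/(3 + 26) = 8289*(1/23335) + 30491/29 = 8289/23335 + 30491*(1/29) = 8289/23335 + 30491/29 = 711747866/676715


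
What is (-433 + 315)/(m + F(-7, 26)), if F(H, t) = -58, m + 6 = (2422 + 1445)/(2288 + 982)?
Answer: 128620/68471 ≈ 1.8785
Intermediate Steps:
m = -5251/1090 (m = -6 + (2422 + 1445)/(2288 + 982) = -6 + 3867/3270 = -6 + 3867*(1/3270) = -6 + 1289/1090 = -5251/1090 ≈ -4.8174)
(-433 + 315)/(m + F(-7, 26)) = (-433 + 315)/(-5251/1090 - 58) = -118/(-68471/1090) = -118*(-1090/68471) = 128620/68471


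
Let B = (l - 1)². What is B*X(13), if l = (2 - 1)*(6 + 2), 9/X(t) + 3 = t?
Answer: 441/10 ≈ 44.100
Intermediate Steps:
X(t) = 9/(-3 + t)
l = 8 (l = 1*8 = 8)
B = 49 (B = (8 - 1)² = 7² = 49)
B*X(13) = 49*(9/(-3 + 13)) = 49*(9/10) = 441/10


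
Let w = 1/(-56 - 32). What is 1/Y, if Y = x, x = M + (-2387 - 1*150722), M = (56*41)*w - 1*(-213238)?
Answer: 11/661132 ≈ 1.6638e-5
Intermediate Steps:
w = -1/88 (w = 1/(-88) = -1/88 ≈ -0.011364)
M = 2345331/11 (M = (56*41)*(-1/88) - 1*(-213238) = 2296*(-1/88) + 213238 = -287/11 + 213238 = 2345331/11 ≈ 2.1321e+5)
x = 661132/11 (x = 2345331/11 + (-2387 - 1*150722) = 2345331/11 + (-2387 - 150722) = 2345331/11 - 153109 = 661132/11 ≈ 60103.)
Y = 661132/11 ≈ 60103.
1/Y = 1/(661132/11) = 11/661132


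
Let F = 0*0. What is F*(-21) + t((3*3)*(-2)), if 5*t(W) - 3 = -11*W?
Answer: 201/5 ≈ 40.200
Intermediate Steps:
F = 0
t(W) = 3/5 - 11*W/5 (t(W) = 3/5 + (-11*W)/5 = 3/5 - 11*W/5)
F*(-21) + t((3*3)*(-2)) = 0*(-21) + (3/5 - 11*3*3*(-2)/5) = 0 + (3/5 - 99*(-2)/5) = 0 + (3/5 - 11/5*(-18)) = 0 + (3/5 + 198/5) = 0 + 201/5 = 201/5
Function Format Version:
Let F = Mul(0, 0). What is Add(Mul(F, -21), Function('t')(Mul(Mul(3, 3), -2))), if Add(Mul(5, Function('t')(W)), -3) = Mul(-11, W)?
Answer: Rational(201, 5) ≈ 40.200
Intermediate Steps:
F = 0
Function('t')(W) = Add(Rational(3, 5), Mul(Rational(-11, 5), W)) (Function('t')(W) = Add(Rational(3, 5), Mul(Rational(1, 5), Mul(-11, W))) = Add(Rational(3, 5), Mul(Rational(-11, 5), W)))
Add(Mul(F, -21), Function('t')(Mul(Mul(3, 3), -2))) = Add(Mul(0, -21), Add(Rational(3, 5), Mul(Rational(-11, 5), Mul(Mul(3, 3), -2)))) = Add(0, Add(Rational(3, 5), Mul(Rational(-11, 5), Mul(9, -2)))) = Add(0, Add(Rational(3, 5), Mul(Rational(-11, 5), -18))) = Add(0, Add(Rational(3, 5), Rational(198, 5))) = Add(0, Rational(201, 5)) = Rational(201, 5)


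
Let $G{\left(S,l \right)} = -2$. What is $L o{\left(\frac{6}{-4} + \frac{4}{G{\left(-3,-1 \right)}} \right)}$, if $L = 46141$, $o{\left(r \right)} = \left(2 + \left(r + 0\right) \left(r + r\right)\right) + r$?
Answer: $1061243$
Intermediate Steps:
$o{\left(r \right)} = 2 + r + 2 r^{2}$ ($o{\left(r \right)} = \left(2 + r 2 r\right) + r = \left(2 + 2 r^{2}\right) + r = 2 + r + 2 r^{2}$)
$L o{\left(\frac{6}{-4} + \frac{4}{G{\left(-3,-1 \right)}} \right)} = 46141 \left(2 + \left(\frac{6}{-4} + \frac{4}{-2}\right) + 2 \left(\frac{6}{-4} + \frac{4}{-2}\right)^{2}\right) = 46141 \left(2 + \left(6 \left(- \frac{1}{4}\right) + 4 \left(- \frac{1}{2}\right)\right) + 2 \left(6 \left(- \frac{1}{4}\right) + 4 \left(- \frac{1}{2}\right)\right)^{2}\right) = 46141 \left(2 - \frac{7}{2} + 2 \left(- \frac{3}{2} - 2\right)^{2}\right) = 46141 \left(2 - \frac{7}{2} + 2 \left(- \frac{7}{2}\right)^{2}\right) = 46141 \left(2 - \frac{7}{2} + 2 \cdot \frac{49}{4}\right) = 46141 \left(2 - \frac{7}{2} + \frac{49}{2}\right) = 46141 \cdot 23 = 1061243$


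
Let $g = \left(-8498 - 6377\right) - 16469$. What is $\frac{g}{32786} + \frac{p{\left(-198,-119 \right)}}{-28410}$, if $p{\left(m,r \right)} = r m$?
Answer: $- \frac{138582231}{77620855} \approx -1.7854$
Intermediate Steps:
$g = -31344$ ($g = -14875 - 16469 = -31344$)
$p{\left(m,r \right)} = m r$
$\frac{g}{32786} + \frac{p{\left(-198,-119 \right)}}{-28410} = - \frac{31344}{32786} + \frac{\left(-198\right) \left(-119\right)}{-28410} = \left(-31344\right) \frac{1}{32786} + 23562 \left(- \frac{1}{28410}\right) = - \frac{15672}{16393} - \frac{3927}{4735} = - \frac{138582231}{77620855}$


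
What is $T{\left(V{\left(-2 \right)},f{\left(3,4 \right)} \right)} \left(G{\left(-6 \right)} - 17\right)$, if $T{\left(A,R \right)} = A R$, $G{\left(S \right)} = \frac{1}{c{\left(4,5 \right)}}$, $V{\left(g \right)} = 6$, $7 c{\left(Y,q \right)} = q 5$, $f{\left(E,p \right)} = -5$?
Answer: $\frac{2508}{5} \approx 501.6$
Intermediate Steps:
$c{\left(Y,q \right)} = \frac{5 q}{7}$ ($c{\left(Y,q \right)} = \frac{q 5}{7} = \frac{5 q}{7}$)
$G{\left(S \right)} = \frac{7}{25}$ ($G{\left(S \right)} = \frac{1}{\frac{5}{7} \cdot 5} = \frac{1}{\frac{25}{7}} = \frac{7}{25}$)
$T{\left(V{\left(-2 \right)},f{\left(3,4 \right)} \right)} \left(G{\left(-6 \right)} - 17\right) = 6 \left(-5\right) \left(\frac{7}{25} - 17\right) = \left(-30\right) \left(- \frac{418}{25}\right) = \frac{2508}{5}$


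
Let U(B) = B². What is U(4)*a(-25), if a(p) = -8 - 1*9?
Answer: -272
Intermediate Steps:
a(p) = -17 (a(p) = -8 - 9 = -17)
U(4)*a(-25) = 4²*(-17) = 16*(-17) = -272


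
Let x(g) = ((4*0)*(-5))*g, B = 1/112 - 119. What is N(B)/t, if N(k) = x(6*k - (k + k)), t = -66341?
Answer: 0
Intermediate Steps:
B = -13327/112 (B = 1/112 - 119 = -13327/112 ≈ -118.99)
x(g) = 0 (x(g) = (0*(-5))*g = 0*g = 0)
N(k) = 0
N(B)/t = 0/(-66341) = 0*(-1/66341) = 0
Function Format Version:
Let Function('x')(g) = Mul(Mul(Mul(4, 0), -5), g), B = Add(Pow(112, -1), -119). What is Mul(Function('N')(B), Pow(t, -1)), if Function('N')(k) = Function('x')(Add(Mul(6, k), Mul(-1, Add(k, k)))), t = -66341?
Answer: 0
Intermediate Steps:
B = Rational(-13327, 112) (B = Add(Rational(1, 112), -119) = Rational(-13327, 112) ≈ -118.99)
Function('x')(g) = 0 (Function('x')(g) = Mul(Mul(0, -5), g) = Mul(0, g) = 0)
Function('N')(k) = 0
Mul(Function('N')(B), Pow(t, -1)) = Mul(0, Pow(-66341, -1)) = Mul(0, Rational(-1, 66341)) = 0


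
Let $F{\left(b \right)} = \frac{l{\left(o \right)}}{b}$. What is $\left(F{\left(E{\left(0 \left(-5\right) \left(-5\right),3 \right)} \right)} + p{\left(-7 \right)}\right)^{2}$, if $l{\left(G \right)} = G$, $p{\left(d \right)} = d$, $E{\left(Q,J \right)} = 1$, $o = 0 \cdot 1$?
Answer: $49$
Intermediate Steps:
$o = 0$
$F{\left(b \right)} = 0$ ($F{\left(b \right)} = \frac{0}{b} = 0$)
$\left(F{\left(E{\left(0 \left(-5\right) \left(-5\right),3 \right)} \right)} + p{\left(-7 \right)}\right)^{2} = \left(0 - 7\right)^{2} = \left(-7\right)^{2} = 49$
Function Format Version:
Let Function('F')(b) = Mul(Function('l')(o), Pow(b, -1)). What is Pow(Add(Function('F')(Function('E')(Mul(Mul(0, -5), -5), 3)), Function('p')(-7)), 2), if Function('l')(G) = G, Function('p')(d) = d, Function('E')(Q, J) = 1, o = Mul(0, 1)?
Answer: 49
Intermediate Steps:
o = 0
Function('F')(b) = 0 (Function('F')(b) = Mul(0, Pow(b, -1)) = 0)
Pow(Add(Function('F')(Function('E')(Mul(Mul(0, -5), -5), 3)), Function('p')(-7)), 2) = Pow(Add(0, -7), 2) = Pow(-7, 2) = 49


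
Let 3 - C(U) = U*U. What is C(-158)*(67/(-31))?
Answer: 1672387/31 ≈ 53948.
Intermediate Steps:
C(U) = 3 - U² (C(U) = 3 - U*U = 3 - U²)
C(-158)*(67/(-31)) = (3 - 1*(-158)²)*(67/(-31)) = (3 - 1*24964)*(67*(-1/31)) = (3 - 24964)*(-67/31) = -24961*(-67/31) = 1672387/31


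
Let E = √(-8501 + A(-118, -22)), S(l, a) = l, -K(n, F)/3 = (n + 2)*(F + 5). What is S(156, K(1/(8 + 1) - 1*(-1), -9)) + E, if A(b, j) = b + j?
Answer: 156 + I*√8641 ≈ 156.0 + 92.957*I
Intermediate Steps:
K(n, F) = -3*(2 + n)*(5 + F) (K(n, F) = -3*(n + 2)*(F + 5) = -3*(2 + n)*(5 + F))
E = I*√8641 (E = √(-8501 + (-118 - 22)) = √(-8501 - 140) = √(-8641) = I*√8641 ≈ 92.957*I)
S(156, K(1/(8 + 1) - 1*(-1), -9)) + E = 156 + I*√8641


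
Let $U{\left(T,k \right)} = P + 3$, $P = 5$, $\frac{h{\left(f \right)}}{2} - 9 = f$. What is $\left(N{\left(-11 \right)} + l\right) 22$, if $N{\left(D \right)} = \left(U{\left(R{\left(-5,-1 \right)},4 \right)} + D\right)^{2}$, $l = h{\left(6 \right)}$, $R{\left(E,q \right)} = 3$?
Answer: $858$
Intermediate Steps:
$h{\left(f \right)} = 18 + 2 f$
$l = 30$ ($l = 18 + 2 \cdot 6 = 18 + 12 = 30$)
$U{\left(T,k \right)} = 8$ ($U{\left(T,k \right)} = 5 + 3 = 8$)
$N{\left(D \right)} = \left(8 + D\right)^{2}$
$\left(N{\left(-11 \right)} + l\right) 22 = \left(\left(8 - 11\right)^{2} + 30\right) 22 = \left(\left(-3\right)^{2} + 30\right) 22 = \left(9 + 30\right) 22 = 39 \cdot 22 = 858$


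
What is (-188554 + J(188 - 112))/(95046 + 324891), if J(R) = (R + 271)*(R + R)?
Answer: -45270/139979 ≈ -0.32341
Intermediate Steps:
J(R) = 2*R*(271 + R) (J(R) = (271 + R)*(2*R) = 2*R*(271 + R))
(-188554 + J(188 - 112))/(95046 + 324891) = (-188554 + 2*(188 - 112)*(271 + (188 - 112)))/(95046 + 324891) = (-188554 + 2*76*(271 + 76))/419937 = (-188554 + 2*76*347)*(1/419937) = (-188554 + 52744)*(1/419937) = -135810*1/419937 = -45270/139979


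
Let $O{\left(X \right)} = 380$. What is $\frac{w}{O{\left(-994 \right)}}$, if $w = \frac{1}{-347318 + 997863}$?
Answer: $\frac{1}{247207100} \approx 4.0452 \cdot 10^{-9}$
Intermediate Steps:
$w = \frac{1}{650545} \approx 1.5372 \cdot 10^{-6}$
$\frac{w}{O{\left(-994 \right)}} = \frac{1}{650545 \cdot 380} = \frac{1}{650545} \cdot \frac{1}{380} = \frac{1}{247207100}$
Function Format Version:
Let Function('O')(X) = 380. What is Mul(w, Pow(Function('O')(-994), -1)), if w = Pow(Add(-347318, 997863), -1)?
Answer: Rational(1, 247207100) ≈ 4.0452e-9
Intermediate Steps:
w = Rational(1, 650545) (w = Pow(650545, -1) = Rational(1, 650545) ≈ 1.5372e-6)
Mul(w, Pow(Function('O')(-994), -1)) = Mul(Rational(1, 650545), Pow(380, -1)) = Mul(Rational(1, 650545), Rational(1, 380)) = Rational(1, 247207100)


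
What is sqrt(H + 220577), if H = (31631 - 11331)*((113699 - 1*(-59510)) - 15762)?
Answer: sqrt(3196394677) ≈ 56537.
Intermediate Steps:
H = 3196174100 (H = 20300*((113699 + 59510) - 15762) = 20300*(173209 - 15762) = 20300*157447 = 3196174100)
sqrt(H + 220577) = sqrt(3196174100 + 220577) = sqrt(3196394677)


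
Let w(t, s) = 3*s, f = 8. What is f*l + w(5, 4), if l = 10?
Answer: 92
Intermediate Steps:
f*l + w(5, 4) = 8*10 + 3*4 = 80 + 12 = 92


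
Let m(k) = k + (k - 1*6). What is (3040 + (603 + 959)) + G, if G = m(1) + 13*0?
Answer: 4598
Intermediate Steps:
m(k) = -6 + 2*k (m(k) = k + (k - 6) = k + (-6 + k) = -6 + 2*k)
G = -4 (G = (-6 + 2*1) + 13*0 = (-6 + 2) + 0 = -4 + 0 = -4)
(3040 + (603 + 959)) + G = (3040 + (603 + 959)) - 4 = (3040 + 1562) - 4 = 4602 - 4 = 4598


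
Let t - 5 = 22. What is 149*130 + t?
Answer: 19397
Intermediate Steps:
t = 27 (t = 5 + 22 = 27)
149*130 + t = 149*130 + 27 = 19370 + 27 = 19397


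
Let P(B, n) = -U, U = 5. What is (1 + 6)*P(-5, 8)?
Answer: -35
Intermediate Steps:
P(B, n) = -5 (P(B, n) = -1*5 = -5)
(1 + 6)*P(-5, 8) = (1 + 6)*(-5) = 7*(-5) = -35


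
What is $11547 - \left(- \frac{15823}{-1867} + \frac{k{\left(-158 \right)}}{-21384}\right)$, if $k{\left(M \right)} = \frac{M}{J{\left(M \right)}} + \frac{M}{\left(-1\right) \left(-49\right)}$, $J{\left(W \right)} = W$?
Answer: $\frac{22572498438113}{1956272472} \approx 11539.0$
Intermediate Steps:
$k{\left(M \right)} = 1 + \frac{M}{49}$ ($k{\left(M \right)} = \frac{M}{M} + \frac{M}{\left(-1\right) \left(-49\right)} = 1 + \frac{M}{49}$)
$11547 - \left(- \frac{15823}{-1867} + \frac{k{\left(-158 \right)}}{-21384}\right) = 11547 - \left(- \frac{15823}{-1867} + \frac{1 + \frac{1}{49} \left(-158\right)}{-21384}\right) = 11547 - \left(\left(-15823\right) \left(- \frac{1}{1867}\right) + \left(1 - \frac{158}{49}\right) \left(- \frac{1}{21384}\right)\right) = 11547 - \left(\frac{15823}{1867} - - \frac{109}{1047816}\right) = 11547 - \left(\frac{15823}{1867} + \frac{109}{1047816}\right) = 11547 - \frac{16579796071}{1956272472} = \frac{22572498438113}{1956272472}$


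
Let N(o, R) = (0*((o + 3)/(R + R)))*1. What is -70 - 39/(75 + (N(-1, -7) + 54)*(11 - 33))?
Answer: -25957/371 ≈ -69.965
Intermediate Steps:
N(o, R) = 0 (N(o, R) = (0*((3 + o)/((2*R))))*1 = (0*((3 + o)*(1/(2*R))))*1 = (0*((3 + o)/(2*R)))*1 = 0*1 = 0)
-70 - 39/(75 + (N(-1, -7) + 54)*(11 - 33)) = -70 - 39/(75 + (0 + 54)*(11 - 33)) = -70 - 39/(75 + 54*(-22)) = -70 - 39/(75 - 1188) = -70 - 39/(-1113) = -70 - 1/1113*(-39) = -70 + 13/371 = -25957/371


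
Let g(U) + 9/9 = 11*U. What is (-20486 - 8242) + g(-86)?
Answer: -29675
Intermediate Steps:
g(U) = -1 + 11*U
(-20486 - 8242) + g(-86) = (-20486 - 8242) + (-1 + 11*(-86)) = -28728 + (-1 - 946) = -28728 - 947 = -29675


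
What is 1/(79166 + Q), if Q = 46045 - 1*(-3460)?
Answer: 1/128671 ≈ 7.7718e-6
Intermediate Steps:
Q = 49505 (Q = 46045 + 3460 = 49505)
1/(79166 + Q) = 1/(79166 + 49505) = 1/128671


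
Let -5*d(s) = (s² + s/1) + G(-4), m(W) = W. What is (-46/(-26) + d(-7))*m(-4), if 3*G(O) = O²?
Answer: 6004/195 ≈ 30.790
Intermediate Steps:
G(O) = O²/3
d(s) = -16/15 - s/5 - s²/5 (d(s) = -((s² + s/1) + (⅓)*(-4)²)/5 = -((s² + 1*s) + (⅓)*16)/5 = -((s² + s) + 16/3)/5 = -((s + s²) + 16/3)/5 = -(16/3 + s + s²)/5 = -16/15 - s/5 - s²/5)
(-46/(-26) + d(-7))*m(-4) = (-46/(-26) + (-16/15 - ⅕*(-7) - ⅕*(-7)²))*(-4) = (-46*(-1/26) + (-16/15 + 7/5 - ⅕*49))*(-4) = (23/13 + (-16/15 + 7/5 - 49/5))*(-4) = (23/13 - 142/15)*(-4) = -1501/195*(-4) = 6004/195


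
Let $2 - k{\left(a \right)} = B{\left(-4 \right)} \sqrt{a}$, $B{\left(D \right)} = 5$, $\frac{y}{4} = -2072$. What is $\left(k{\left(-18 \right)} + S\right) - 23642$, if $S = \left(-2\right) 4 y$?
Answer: $42664 - 15 i \sqrt{2} \approx 42664.0 - 21.213 i$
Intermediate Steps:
$y = -8288$ ($y = 4 \left(-2072\right) = -8288$)
$S = 66304$ ($S = \left(-2\right) 4 \left(-8288\right) = \left(-8\right) \left(-8288\right) = 66304$)
$k{\left(a \right)} = 2 - 5 \sqrt{a}$
$\left(k{\left(-18 \right)} + S\right) - 23642 = \left(\left(2 - 5 \sqrt{-18}\right) + 66304\right) - 23642 = \left(\left(2 - 5 \cdot 3 i \sqrt{2}\right) + 66304\right) - 23642 = \left(\left(2 - 15 i \sqrt{2}\right) + 66304\right) - 23642 = \left(66306 - 15 i \sqrt{2}\right) - 23642 = 42664 - 15 i \sqrt{2}$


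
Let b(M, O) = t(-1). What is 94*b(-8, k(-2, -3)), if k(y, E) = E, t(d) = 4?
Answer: 376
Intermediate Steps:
b(M, O) = 4
94*b(-8, k(-2, -3)) = 94*4 = 376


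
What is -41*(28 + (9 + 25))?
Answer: -2542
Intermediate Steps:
-41*(28 + (9 + 25)) = -41*(28 + 34) = -41*62 = -2542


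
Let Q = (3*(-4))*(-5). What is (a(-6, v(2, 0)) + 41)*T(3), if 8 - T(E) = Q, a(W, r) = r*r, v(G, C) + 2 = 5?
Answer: -2600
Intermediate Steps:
v(G, C) = 3 (v(G, C) = -2 + 5 = 3)
a(W, r) = r²
Q = 60 (Q = -12*(-5) = 60)
T(E) = -52 (T(E) = 8 - 1*60 = 8 - 60 = -52)
(a(-6, v(2, 0)) + 41)*T(3) = (3² + 41)*(-52) = (9 + 41)*(-52) = 50*(-52) = -2600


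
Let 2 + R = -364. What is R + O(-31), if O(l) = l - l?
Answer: -366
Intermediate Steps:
R = -366 (R = -2 - 364 = -366)
O(l) = 0
R + O(-31) = -366 + 0 = -366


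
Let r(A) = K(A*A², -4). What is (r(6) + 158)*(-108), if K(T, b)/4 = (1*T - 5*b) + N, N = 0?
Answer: -119016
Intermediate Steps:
K(T, b) = -20*b + 4*T (K(T, b) = 4*((1*T - 5*b) + 0) = 4*((T - 5*b) + 0) = 4*(T - 5*b) = -20*b + 4*T)
r(A) = 80 + 4*A³ (r(A) = -20*(-4) + 4*(A*A²) = 80 + 4*A³)
(r(6) + 158)*(-108) = ((80 + 4*6³) + 158)*(-108) = ((80 + 4*216) + 158)*(-108) = ((80 + 864) + 158)*(-108) = (944 + 158)*(-108) = 1102*(-108) = -119016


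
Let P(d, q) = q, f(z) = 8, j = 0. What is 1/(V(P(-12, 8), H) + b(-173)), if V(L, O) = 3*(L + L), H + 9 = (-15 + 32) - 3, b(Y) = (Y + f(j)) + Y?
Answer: -1/290 ≈ -0.0034483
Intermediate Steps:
b(Y) = 8 + 2*Y (b(Y) = (Y + 8) + Y = (8 + Y) + Y = 8 + 2*Y)
H = 5 (H = -9 + ((-15 + 32) - 3) = -9 + (17 - 3) = -9 + 14 = 5)
V(L, O) = 6*L (V(L, O) = 3*(2*L) = 6*L)
1/(V(P(-12, 8), H) + b(-173)) = 1/(6*8 + (8 + 2*(-173))) = 1/(48 + (8 - 346)) = 1/(48 - 338) = 1/(-290) = -1/290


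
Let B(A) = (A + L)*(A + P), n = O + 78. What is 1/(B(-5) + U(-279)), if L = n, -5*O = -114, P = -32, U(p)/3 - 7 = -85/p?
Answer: -465/1638049 ≈ -0.00028387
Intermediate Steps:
U(p) = 21 - 255/p (U(p) = 21 + 3*(-85/p) = 21 - 255/p)
O = 114/5 (O = -1/5*(-114) = 114/5 ≈ 22.800)
n = 504/5 (n = 114/5 + 78 = 504/5 ≈ 100.80)
L = 504/5 ≈ 100.80
B(A) = (-32 + A)*(504/5 + A) (B(A) = (A + 504/5)*(A - 32) = (504/5 + A)*(-32 + A) = (-32 + A)*(504/5 + A))
1/(B(-5) + U(-279)) = 1/((-16128/5 + (-5)**2 + (344/5)*(-5)) + (21 - 255/(-279))) = 1/((-16128/5 + 25 - 344) + (21 - 255*(-1/279))) = 1/(-17723/5 + (21 + 85/93)) = 1/(-17723/5 + 2038/93) = 1/(-1638049/465) = -465/1638049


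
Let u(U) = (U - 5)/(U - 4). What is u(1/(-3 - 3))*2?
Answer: 62/25 ≈ 2.4800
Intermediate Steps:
u(U) = (-5 + U)/(-4 + U)
u(1/(-3 - 3))*2 = ((-5 + 1/(-3 - 3))/(-4 + 1/(-3 - 3)))*2 = ((-5 + 1/(-6))/(-4 + 1/(-6)))*2 = ((-5 - 1/6)/(-4 - 1/6))*2 = (-31/6/(-25/6))*2 = -6/25*(-31/6)*2 = (31/25)*2 = 62/25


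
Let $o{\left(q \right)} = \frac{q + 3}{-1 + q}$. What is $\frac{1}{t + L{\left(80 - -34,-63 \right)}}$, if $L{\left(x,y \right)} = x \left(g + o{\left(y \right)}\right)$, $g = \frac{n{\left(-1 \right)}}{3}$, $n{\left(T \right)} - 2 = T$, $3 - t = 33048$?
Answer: $- \frac{8}{263201} \approx -3.0395 \cdot 10^{-5}$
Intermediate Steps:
$t = -33045$ ($t = 3 - 33048 = -33045$)
$n{\left(T \right)} = 2 + T$
$o{\left(q \right)} = \frac{3 + q}{-1 + q}$
$g = \frac{1}{3}$ ($g = \frac{2 - 1}{3} = 1 \cdot \frac{1}{3} = \frac{1}{3} \approx 0.33333$)
$L{\left(x,y \right)} = x \left(\frac{1}{3} + \frac{3 + y}{-1 + y}\right)$
$\frac{1}{t + L{\left(80 - -34,-63 \right)}} = \frac{1}{-33045 + \frac{4 \left(80 - -34\right) \left(2 - 63\right)}{3 \left(-1 - 63\right)}} = \frac{1}{-33045 + \frac{4}{3} \left(80 + 34\right) \frac{1}{-64} \left(-61\right)} = \frac{1}{-33045 + \frac{4}{3} \cdot 114 \left(- \frac{1}{64}\right) \left(-61\right)} = \frac{1}{-33045 + \frac{1159}{8}} = \frac{1}{- \frac{263201}{8}} = - \frac{8}{263201}$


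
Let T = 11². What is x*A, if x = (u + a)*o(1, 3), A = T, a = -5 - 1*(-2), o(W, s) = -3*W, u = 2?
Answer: 363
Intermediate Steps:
a = -3 (a = -5 + 2 = -3)
T = 121
A = 121
x = 3 (x = (2 - 3)*(-3*1) = -1*(-3) = 3)
x*A = 3*121 = 363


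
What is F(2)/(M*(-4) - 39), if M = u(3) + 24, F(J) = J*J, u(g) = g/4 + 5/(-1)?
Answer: -2/59 ≈ -0.033898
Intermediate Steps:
u(g) = -5 + g/4 (u(g) = g*(¼) + 5*(-1) = g/4 - 5 = -5 + g/4)
F(J) = J²
M = 79/4 (M = (-5 + (¼)*3) + 24 = (-5 + ¾) + 24 = -17/4 + 24 = 79/4 ≈ 19.750)
F(2)/(M*(-4) - 39) = 2²/((79/4)*(-4) - 39) = 4/(-79 - 39) = 4/(-118) = 4*(-1/118) = -2/59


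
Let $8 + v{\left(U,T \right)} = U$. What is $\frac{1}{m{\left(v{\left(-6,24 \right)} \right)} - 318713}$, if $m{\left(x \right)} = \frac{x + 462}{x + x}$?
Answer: $- \frac{1}{318729} \approx -3.1375 \cdot 10^{-6}$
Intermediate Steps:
$v{\left(U,T \right)} = -8 + U$
$m{\left(x \right)} = \frac{462 + x}{2 x}$
$\frac{1}{m{\left(v{\left(-6,24 \right)} \right)} - 318713} = \frac{1}{\frac{462 - 14}{2 \left(-8 - 6\right)} - 318713} = \frac{1}{\frac{462 - 14}{2 \left(-14\right)} - 318713} = \frac{1}{\frac{1}{2} \left(- \frac{1}{14}\right) 448 - 318713} = \frac{1}{-16 - 318713} = \frac{1}{-318729} = - \frac{1}{318729}$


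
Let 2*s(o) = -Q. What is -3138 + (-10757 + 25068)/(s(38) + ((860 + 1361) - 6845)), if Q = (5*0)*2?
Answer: -14524423/4624 ≈ -3141.1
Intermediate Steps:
Q = 0 (Q = 0*2 = 0)
s(o) = 0 (s(o) = (-1*0)/2 = (1/2)*0 = 0)
-3138 + (-10757 + 25068)/(s(38) + ((860 + 1361) - 6845)) = -3138 + (-10757 + 25068)/(0 + ((860 + 1361) - 6845)) = -3138 + 14311/(0 + (2221 - 6845)) = -3138 + 14311/(0 - 4624) = -3138 + 14311/(-4624) = -3138 + 14311*(-1/4624) = -3138 - 14311/4624 = -14524423/4624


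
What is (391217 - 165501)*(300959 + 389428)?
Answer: 155831392092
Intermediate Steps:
(391217 - 165501)*(300959 + 389428) = 225716*690387 = 155831392092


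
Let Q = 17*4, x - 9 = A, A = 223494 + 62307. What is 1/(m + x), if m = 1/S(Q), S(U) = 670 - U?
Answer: 602/172057621 ≈ 3.4988e-6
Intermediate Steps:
A = 285801
x = 285810 (x = 9 + 285801 = 285810)
Q = 68
m = 1/602 (m = 1/(670 - 1*68) = 1/(670 - 68) = 1/602 ≈ 0.0016611)
1/(m + x) = 1/(1/602 + 285810) = 1/(172057621/602) = 602/172057621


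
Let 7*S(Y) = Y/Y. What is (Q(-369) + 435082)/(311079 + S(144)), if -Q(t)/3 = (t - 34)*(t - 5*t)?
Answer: 7768481/1088777 ≈ 7.1351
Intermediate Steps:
Q(t) = 12*t*(-34 + t) (Q(t) = -3*(t - 34)*(t - 5*t) = -3*(-34 + t)*(-4*t) = -(-12)*t*(-34 + t) = 12*t*(-34 + t))
S(Y) = 1/7 (S(Y) = (Y/Y)/7 = (1/7)*1 = 1/7)
(Q(-369) + 435082)/(311079 + S(144)) = (12*(-369)*(-34 - 369) + 435082)/(311079 + 1/7) = (12*(-369)*(-403) + 435082)/(2177554/7) = (1784484 + 435082)*(7/2177554) = 2219566*(7/2177554) = 7768481/1088777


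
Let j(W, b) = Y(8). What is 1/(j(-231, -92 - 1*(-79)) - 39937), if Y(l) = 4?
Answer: -1/39933 ≈ -2.5042e-5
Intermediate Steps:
j(W, b) = 4
1/(j(-231, -92 - 1*(-79)) - 39937) = 1/(4 - 39937) = 1/(-39933) = -1/39933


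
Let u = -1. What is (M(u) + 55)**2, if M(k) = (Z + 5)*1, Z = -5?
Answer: 3025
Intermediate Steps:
M(k) = 0 (M(k) = (-5 + 5)*1 = 0*1 = 0)
(M(u) + 55)**2 = (0 + 55)**2 = 55**2 = 3025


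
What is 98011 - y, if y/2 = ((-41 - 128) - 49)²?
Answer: 2963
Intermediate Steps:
y = 95048 (y = 2*((-41 - 128) - 49)² = 2*(-169 - 49)² = 2*(-218)² = 2*47524 = 95048)
98011 - y = 98011 - 1*95048 = 98011 - 95048 = 2963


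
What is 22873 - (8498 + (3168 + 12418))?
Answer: -1211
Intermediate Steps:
22873 - (8498 + (3168 + 12418)) = 22873 - (8498 + 15586) = 22873 - 1*24084 = 22873 - 24084 = -1211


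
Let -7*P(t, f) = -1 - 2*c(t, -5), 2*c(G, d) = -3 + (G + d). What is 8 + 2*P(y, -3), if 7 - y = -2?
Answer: 60/7 ≈ 8.5714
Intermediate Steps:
y = 9 (y = 7 - 1*(-2) = 7 + 2 = 9)
c(G, d) = -3/2 + G/2 + d/2 (c(G, d) = (-3 + (G + d))/2 = (-3 + G + d)/2 = -3/2 + G/2 + d/2)
P(t, f) = -1 + t/7 (P(t, f) = -(-1 - 2*(-3/2 + t/2 + (½)*(-5)))/7 = -(-1 - 2*(-3/2 + t/2 - 5/2))/7 = -(-1 - 2*(-4 + t/2))/7 = -(-1 + (8 - t))/7 = -(7 - t)/7 = -1 + t/7)
8 + 2*P(y, -3) = 8 + 2*(-1 + (⅐)*9) = 8 + 2*(-1 + 9/7) = 8 + 2*(2/7) = 8 + 4/7 = 60/7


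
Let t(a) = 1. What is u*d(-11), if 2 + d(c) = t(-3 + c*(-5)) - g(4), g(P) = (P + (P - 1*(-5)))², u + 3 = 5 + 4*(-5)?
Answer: 3060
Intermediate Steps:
u = -18 (u = -3 + (5 + 4*(-5)) = -3 + (5 - 20) = -3 - 15 = -18)
g(P) = (5 + 2*P)² (g(P) = (P + (P + 5))² = (P + (5 + P))² = (5 + 2*P)²)
d(c) = -170 (d(c) = -2 + (1 - (5 + 2*4)²) = -2 + (1 - (5 + 8)²) = -2 + (1 - 1*13²) = -2 + (1 - 1*169) = -2 + (1 - 169) = -2 - 168 = -170)
u*d(-11) = -18*(-170) = 3060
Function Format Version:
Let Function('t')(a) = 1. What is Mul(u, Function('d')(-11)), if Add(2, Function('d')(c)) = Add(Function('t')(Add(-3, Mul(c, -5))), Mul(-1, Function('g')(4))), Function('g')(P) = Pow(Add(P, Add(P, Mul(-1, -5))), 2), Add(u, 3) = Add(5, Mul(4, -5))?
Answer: 3060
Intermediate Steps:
u = -18 (u = Add(-3, Add(5, Mul(4, -5))) = Add(-3, Add(5, -20)) = Add(-3, -15) = -18)
Function('g')(P) = Pow(Add(5, Mul(2, P)), 2) (Function('g')(P) = Pow(Add(P, Add(P, 5)), 2) = Pow(Add(P, Add(5, P)), 2) = Pow(Add(5, Mul(2, P)), 2))
Function('d')(c) = -170 (Function('d')(c) = Add(-2, Add(1, Mul(-1, Pow(Add(5, Mul(2, 4)), 2)))) = Add(-2, Add(1, Mul(-1, Pow(Add(5, 8), 2)))) = Add(-2, Add(1, Mul(-1, Pow(13, 2)))) = Add(-2, Add(1, Mul(-1, 169))) = Add(-2, Add(1, -169)) = Add(-2, -168) = -170)
Mul(u, Function('d')(-11)) = Mul(-18, -170) = 3060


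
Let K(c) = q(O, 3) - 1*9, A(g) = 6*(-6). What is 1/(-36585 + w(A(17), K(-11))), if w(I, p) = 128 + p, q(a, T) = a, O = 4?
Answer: -1/36462 ≈ -2.7426e-5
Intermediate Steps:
A(g) = -36
K(c) = -5 (K(c) = 4 - 1*9 = 4 - 9 = -5)
1/(-36585 + w(A(17), K(-11))) = 1/(-36585 + (128 - 5)) = 1/(-36585 + 123) = 1/(-36462) = -1/36462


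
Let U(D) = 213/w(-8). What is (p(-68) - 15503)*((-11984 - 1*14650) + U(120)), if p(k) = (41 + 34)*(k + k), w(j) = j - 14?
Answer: 15066096183/22 ≈ 6.8482e+8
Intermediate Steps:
w(j) = -14 + j
U(D) = -213/22 (U(D) = 213/(-14 - 8) = 213/(-22) = 213*(-1/22) = -213/22)
p(k) = 150*k (p(k) = 75*(2*k) = 150*k)
(p(-68) - 15503)*((-11984 - 1*14650) + U(120)) = (150*(-68) - 15503)*((-11984 - 1*14650) - 213/22) = (-10200 - 15503)*((-11984 - 14650) - 213/22) = -25703*(-26634 - 213/22) = -25703*(-586161/22) = 15066096183/22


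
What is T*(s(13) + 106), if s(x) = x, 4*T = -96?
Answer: -2856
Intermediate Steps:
T = -24 (T = (1/4)*(-96) = -24)
T*(s(13) + 106) = -24*(13 + 106) = -24*119 = -2856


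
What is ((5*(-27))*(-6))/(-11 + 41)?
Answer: 27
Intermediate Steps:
((5*(-27))*(-6))/(-11 + 41) = -135*(-6)/30 = 810*(1/30) = 27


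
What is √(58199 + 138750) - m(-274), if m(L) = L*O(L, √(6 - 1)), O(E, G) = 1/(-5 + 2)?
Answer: -274/3 + √196949 ≈ 352.46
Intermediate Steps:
O(E, G) = -⅓ (O(E, G) = 1/(-3) = -⅓)
m(L) = -L/3 (m(L) = L*(-⅓) = -L/3)
√(58199 + 138750) - m(-274) = √(58199 + 138750) - (-1)*(-274)/3 = √196949 - 1*274/3 = √196949 - 274/3 = -274/3 + √196949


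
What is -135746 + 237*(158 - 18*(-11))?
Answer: -51374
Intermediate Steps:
-135746 + 237*(158 - 18*(-11)) = -135746 + 237*(158 + 198) = -135746 + 237*356 = -135746 + 84372 = -51374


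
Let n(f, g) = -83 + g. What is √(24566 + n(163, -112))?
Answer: √24371 ≈ 156.11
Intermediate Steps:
√(24566 + n(163, -112)) = √(24566 + (-83 - 112)) = √(24566 - 195) = √24371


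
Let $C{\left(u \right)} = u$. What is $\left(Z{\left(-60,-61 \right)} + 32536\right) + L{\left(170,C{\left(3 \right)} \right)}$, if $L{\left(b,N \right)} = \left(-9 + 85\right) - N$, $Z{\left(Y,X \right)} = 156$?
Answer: $32765$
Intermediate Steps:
$L{\left(b,N \right)} = 76 - N$
$\left(Z{\left(-60,-61 \right)} + 32536\right) + L{\left(170,C{\left(3 \right)} \right)} = \left(156 + 32536\right) + \left(76 - 3\right) = 32692 + \left(76 - 3\right) = 32692 + 73 = 32765$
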